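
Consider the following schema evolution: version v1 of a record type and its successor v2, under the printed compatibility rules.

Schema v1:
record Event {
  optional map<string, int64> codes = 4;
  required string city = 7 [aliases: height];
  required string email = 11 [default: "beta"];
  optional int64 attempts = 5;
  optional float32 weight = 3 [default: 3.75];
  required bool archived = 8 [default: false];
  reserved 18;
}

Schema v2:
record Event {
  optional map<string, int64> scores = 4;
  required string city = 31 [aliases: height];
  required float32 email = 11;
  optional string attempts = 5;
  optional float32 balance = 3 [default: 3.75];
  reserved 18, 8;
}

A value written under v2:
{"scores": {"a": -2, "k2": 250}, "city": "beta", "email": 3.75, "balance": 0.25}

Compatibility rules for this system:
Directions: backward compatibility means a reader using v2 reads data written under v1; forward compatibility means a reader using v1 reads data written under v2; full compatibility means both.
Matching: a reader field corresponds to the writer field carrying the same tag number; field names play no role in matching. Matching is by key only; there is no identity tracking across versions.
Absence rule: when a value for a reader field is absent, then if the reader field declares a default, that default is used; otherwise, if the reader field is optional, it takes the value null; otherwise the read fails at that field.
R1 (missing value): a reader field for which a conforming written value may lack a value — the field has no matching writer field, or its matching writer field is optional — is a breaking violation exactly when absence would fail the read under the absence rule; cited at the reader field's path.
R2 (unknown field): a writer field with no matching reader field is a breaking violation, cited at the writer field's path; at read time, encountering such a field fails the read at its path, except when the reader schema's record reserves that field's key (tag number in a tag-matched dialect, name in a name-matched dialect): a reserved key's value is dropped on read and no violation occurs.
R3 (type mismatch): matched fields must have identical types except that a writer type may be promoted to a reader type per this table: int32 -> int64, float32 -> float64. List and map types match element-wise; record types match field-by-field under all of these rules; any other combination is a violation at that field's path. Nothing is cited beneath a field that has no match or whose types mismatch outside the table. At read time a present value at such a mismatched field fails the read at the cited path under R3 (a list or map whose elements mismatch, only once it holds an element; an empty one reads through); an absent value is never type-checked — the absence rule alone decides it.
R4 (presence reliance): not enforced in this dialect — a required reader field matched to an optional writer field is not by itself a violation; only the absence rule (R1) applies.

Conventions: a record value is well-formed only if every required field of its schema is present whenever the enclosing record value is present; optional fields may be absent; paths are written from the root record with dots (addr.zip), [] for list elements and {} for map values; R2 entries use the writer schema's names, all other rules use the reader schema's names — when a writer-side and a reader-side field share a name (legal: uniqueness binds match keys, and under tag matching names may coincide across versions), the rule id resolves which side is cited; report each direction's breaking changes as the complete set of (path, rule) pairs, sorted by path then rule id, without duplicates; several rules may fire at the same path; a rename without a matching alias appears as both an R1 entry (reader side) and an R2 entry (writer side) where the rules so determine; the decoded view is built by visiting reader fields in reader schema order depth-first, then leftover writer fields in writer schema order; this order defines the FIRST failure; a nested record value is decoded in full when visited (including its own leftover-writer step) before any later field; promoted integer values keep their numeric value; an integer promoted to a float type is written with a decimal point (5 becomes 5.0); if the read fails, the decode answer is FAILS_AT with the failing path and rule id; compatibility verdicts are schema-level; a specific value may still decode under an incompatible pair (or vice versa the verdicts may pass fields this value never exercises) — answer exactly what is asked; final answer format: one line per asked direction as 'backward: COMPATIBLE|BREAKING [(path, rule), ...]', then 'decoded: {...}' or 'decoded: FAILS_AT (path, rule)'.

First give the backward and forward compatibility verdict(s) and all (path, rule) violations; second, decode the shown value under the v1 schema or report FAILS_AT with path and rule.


backward: BREAKING [(attempts, R3), (city, R1), (city, R2), (email, R3)]; forward: BREAKING [(attempts, R3), (city, R1), (city, R2), (email, R3)]; decoded: FAILS_AT (city, R1)

the writer's type comes first in each Event pair
backward analysis of Event with v2 as reader and v1 as writer:
  scores: paired with writer codes (map<string, int64> -> map<string, int64>; writer optional)
  city: no writer match
  email: paired with writer email (string -> float32; writer required)
  attempts: paired with writer attempts (int64 -> string; writer optional)
  balance: paired with writer weight (float32 -> float32; writer optional)
  writer city: unknown to reader
  writer archived: unknown to reader
  R3 fires at attempts
  R1 fires at city
  R2 fires at city
  R3 fires at email
  => backward: BREAKING (4)
forward analysis of Event with v1 as reader and v2 as writer:
  codes: paired with writer scores (map<string, int64> -> map<string, int64>; writer optional)
  city: no writer match
  email: paired with writer email (float32 -> string; writer required)
  attempts: paired with writer attempts (string -> int64; writer optional)
  weight: paired with writer balance (float32 -> float32; writer optional)
  archived: no writer match
  writer city: unknown to reader
  R3 fires at attempts
  R1 fires at city
  R2 fires at city
  R3 fires at email
  => forward: BREAKING (4)
decode walk for Event under reader schema v1:
  codes := {"a": -2, "k2": 250} (from writer scores)
  read fails at city under R1 (no fill)
  => FAILS_AT (city, R1)


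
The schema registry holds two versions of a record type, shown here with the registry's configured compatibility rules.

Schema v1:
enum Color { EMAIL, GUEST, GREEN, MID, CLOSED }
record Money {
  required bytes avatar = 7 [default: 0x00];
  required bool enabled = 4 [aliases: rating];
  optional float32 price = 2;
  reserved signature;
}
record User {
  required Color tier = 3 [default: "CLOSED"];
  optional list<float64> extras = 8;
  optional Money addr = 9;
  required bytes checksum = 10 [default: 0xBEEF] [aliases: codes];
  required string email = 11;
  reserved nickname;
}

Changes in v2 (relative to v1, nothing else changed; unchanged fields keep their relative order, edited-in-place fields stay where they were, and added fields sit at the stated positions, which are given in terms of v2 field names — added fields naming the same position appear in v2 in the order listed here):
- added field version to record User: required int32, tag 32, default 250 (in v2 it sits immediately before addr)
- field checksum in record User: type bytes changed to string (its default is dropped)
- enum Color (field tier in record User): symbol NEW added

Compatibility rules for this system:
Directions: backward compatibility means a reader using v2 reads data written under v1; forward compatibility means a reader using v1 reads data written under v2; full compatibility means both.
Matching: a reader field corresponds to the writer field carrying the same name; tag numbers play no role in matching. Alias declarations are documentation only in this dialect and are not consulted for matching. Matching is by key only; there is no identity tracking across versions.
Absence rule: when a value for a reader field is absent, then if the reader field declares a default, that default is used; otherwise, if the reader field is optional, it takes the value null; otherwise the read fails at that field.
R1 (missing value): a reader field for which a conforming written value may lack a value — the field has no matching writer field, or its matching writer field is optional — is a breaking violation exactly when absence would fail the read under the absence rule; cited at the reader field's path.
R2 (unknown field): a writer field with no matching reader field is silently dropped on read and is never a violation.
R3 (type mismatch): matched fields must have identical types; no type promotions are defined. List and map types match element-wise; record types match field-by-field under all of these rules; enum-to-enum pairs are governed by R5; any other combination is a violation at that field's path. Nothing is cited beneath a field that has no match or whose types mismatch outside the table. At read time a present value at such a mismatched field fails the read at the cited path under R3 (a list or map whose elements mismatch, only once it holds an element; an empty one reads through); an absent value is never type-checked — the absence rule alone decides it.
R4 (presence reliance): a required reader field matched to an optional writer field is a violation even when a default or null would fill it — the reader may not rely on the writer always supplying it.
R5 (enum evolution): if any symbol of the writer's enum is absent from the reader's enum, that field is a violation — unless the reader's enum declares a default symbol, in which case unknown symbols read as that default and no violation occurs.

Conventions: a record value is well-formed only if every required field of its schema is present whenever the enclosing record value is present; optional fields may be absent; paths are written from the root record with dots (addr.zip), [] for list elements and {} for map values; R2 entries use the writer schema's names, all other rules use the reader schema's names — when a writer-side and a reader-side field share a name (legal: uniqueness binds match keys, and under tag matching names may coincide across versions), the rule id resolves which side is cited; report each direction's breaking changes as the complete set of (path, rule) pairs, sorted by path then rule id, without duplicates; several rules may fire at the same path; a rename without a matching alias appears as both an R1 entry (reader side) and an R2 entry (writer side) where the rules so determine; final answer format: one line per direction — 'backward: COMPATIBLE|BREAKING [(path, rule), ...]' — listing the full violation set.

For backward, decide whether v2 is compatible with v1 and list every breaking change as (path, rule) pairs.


in User below, arrows point writer -> reader
backward pass over User, reader schema v2, writer schema v1:
  tier: paired with writer tier (Color -> Color; writer required)
  extras: paired with writer extras (list<float64> -> list<float64>; writer optional)
  version has no writer counterpart
  addr: paired with writer addr (Money -> Money; writer optional)
  checksum: paired with writer checksum (bytes -> string; writer required)
  email: paired with writer email (string -> string; writer required)
  addr.avatar: paired with writer addr.avatar (bytes -> bytes; writer required)
  addr.enabled: paired with writer addr.enabled (bool -> bool; writer required)
  addr.price: paired with writer addr.price (float32 -> float32; writer optional)
  breaking: (checksum, R3)
  => backward: BREAKING (1)
the other User changes do not affect what is asked:
  added field version to record User: required int32, tag 32, default 250 (in v2 it sits immediately before addr) -> triggers nothing under User's printed rules — same verdict
  enum Color (field tier in record User): symbol NEW added -> affects forward compatibility only, which is not asked

backward: BREAKING [(checksum, R3)]


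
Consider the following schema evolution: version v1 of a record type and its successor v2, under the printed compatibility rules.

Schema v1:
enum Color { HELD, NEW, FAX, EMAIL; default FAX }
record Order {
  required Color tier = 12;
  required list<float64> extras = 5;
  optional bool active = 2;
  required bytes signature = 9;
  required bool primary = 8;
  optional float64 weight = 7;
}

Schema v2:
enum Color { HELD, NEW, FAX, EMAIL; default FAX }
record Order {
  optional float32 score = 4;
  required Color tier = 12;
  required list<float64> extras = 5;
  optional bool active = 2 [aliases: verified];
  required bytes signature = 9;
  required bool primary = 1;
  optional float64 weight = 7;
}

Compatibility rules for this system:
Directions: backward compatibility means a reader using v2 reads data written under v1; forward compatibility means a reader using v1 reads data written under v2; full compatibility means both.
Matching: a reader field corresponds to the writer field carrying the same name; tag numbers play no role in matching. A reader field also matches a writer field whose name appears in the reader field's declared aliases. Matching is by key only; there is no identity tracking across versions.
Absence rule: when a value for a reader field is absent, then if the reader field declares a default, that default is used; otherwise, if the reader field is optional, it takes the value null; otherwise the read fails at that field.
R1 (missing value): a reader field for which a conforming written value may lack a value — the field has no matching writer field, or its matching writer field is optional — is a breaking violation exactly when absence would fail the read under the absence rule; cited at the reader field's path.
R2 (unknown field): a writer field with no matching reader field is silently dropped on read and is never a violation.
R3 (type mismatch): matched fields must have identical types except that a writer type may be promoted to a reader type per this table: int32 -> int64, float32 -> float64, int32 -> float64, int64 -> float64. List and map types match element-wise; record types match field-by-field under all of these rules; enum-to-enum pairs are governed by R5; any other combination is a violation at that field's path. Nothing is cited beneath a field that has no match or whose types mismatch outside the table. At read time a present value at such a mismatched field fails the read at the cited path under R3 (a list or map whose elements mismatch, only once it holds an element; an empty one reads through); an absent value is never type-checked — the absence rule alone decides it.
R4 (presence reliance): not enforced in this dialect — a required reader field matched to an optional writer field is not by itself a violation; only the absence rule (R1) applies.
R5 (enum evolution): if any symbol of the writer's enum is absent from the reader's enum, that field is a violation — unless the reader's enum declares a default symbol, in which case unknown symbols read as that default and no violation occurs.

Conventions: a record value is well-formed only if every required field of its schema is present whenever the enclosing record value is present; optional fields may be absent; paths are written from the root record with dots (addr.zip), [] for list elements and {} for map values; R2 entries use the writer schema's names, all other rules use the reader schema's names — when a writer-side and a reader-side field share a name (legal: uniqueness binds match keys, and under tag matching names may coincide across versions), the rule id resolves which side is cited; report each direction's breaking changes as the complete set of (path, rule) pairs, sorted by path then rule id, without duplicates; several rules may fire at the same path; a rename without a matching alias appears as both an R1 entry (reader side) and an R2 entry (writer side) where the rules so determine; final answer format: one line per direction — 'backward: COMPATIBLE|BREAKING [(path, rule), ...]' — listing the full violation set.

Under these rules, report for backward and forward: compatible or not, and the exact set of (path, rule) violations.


backward: COMPATIBLE []; forward: COMPATIBLE []

the writer's type comes first in each Order pair
backward pass over Order, reader schema v2, writer schema v1:
  score: no writer match
  writer required, Color -> Color: reader tier maps from writer tier
  writer required, list<float64> -> list<float64>: reader extras maps from writer extras
  writer optional, bool -> bool: reader active maps from writer active
  writer required, bytes -> bytes: reader signature maps from writer signature
  writer required, bool -> bool: reader primary maps from writer primary
  writer optional, float64 -> float64: reader weight maps from writer weight
  nothing fires on Order: backward is COMPATIBLE
forward pass over Order, reader schema v1, writer schema v2:
  writer required, Color -> Color: reader tier maps from writer tier
  writer required, list<float64> -> list<float64>: reader extras maps from writer extras
  writer optional, bool -> bool: reader active maps from writer active
  writer required, bytes -> bytes: reader signature maps from writer signature
  writer required, bool -> bool: reader primary maps from writer primary
  writer optional, float64 -> float64: reader weight maps from writer weight
  writer score: unknown to reader
  nothing fires on Order: forward is COMPATIBLE


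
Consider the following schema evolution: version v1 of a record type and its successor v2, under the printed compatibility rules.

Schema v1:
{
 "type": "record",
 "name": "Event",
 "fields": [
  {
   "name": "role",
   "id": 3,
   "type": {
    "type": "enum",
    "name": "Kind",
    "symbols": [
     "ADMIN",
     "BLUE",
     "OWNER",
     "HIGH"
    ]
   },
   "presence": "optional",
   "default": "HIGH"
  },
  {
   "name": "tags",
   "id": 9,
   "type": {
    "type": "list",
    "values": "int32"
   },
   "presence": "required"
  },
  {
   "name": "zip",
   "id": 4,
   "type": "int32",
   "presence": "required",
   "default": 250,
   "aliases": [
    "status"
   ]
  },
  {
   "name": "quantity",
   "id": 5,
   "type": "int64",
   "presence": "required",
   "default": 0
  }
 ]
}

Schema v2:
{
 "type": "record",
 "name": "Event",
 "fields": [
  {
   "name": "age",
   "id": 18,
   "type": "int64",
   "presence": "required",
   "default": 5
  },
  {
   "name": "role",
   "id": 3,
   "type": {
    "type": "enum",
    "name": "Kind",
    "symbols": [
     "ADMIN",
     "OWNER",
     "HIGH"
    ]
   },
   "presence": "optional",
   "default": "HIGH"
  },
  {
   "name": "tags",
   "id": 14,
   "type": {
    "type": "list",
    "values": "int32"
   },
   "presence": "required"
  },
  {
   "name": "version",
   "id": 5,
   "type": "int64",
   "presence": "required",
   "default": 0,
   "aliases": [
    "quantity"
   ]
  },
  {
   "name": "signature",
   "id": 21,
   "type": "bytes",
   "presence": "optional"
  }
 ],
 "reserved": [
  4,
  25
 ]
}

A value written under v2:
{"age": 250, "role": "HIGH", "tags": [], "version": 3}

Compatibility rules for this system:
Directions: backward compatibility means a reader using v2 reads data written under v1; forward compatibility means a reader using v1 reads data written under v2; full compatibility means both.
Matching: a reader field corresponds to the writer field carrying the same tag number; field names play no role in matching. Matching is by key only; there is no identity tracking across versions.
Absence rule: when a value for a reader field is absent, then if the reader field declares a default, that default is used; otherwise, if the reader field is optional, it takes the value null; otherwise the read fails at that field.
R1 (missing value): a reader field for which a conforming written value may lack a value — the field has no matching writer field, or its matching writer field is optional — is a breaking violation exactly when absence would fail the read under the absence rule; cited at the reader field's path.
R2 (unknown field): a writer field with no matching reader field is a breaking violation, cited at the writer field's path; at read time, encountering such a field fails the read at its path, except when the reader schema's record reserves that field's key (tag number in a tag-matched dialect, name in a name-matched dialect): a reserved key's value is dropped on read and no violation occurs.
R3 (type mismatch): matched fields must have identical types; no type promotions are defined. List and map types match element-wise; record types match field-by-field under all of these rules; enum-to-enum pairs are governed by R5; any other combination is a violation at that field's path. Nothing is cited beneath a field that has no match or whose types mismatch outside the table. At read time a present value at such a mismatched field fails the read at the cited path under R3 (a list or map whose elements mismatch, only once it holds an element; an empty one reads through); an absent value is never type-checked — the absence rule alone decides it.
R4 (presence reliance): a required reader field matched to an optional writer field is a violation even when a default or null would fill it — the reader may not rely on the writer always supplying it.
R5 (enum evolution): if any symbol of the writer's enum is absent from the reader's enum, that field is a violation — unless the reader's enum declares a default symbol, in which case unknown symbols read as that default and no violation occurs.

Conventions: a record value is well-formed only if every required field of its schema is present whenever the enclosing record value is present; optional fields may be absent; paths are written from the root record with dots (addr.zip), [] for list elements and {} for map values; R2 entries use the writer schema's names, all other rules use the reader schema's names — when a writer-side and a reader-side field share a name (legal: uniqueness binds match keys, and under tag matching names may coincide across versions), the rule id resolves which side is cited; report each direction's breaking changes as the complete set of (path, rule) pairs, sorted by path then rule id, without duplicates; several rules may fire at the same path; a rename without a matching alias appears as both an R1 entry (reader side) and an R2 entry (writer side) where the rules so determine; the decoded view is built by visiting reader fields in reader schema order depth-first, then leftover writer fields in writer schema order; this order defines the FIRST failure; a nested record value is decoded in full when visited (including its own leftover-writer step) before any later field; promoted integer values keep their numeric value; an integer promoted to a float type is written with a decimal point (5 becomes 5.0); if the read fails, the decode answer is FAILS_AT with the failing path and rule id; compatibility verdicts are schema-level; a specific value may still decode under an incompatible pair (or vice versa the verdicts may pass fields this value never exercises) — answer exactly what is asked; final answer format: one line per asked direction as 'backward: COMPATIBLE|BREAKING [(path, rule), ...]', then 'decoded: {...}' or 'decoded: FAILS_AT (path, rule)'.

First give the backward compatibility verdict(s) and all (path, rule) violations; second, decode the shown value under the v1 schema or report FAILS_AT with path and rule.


the writer's type comes first in each Event pair
backward on Event — v2 reading data written by v1:
  age: no writer-side match
  Kind -> Kind, writer optional: role aligns to role
  tags: no writer-side match
  int64 -> int64, writer required: version aligns to quantity
  signature: no writer-side match
  writer field tags has no reader counterpart
  writer field zip has no reader counterpart
  R5 fires at role
  R1 fires at tags
  R2 fires at tags
  => backward verdict for Event: BREAKING, 3 violation(s)
decode (reader v1):
  role := "HIGH"
  read fails at tags under R1 (no fill)
  => FAILS_AT (tags, R1)
checking off the Event differences that do not matter here:
  renamed field quantity to version in record Event (alias quantity declared on the renamed field) -> inert for the asked Event verdict: nothing fires
  removed field zip from record Event (its key 4 joins the reserved list) -> inert for the asked Event verdict: nothing fires
  added field age to record Event: required int64, tag 18, default 5 (in v2 it sits immediately before role) -> affects forward compatibility only, which is not asked
  added field signature to record Event: optional bytes, tag 21 (in v2 it sits last) -> affects forward compatibility only, which is not asked

backward: BREAKING [(role, R5), (tags, R1), (tags, R2)]; decoded: FAILS_AT (tags, R1)


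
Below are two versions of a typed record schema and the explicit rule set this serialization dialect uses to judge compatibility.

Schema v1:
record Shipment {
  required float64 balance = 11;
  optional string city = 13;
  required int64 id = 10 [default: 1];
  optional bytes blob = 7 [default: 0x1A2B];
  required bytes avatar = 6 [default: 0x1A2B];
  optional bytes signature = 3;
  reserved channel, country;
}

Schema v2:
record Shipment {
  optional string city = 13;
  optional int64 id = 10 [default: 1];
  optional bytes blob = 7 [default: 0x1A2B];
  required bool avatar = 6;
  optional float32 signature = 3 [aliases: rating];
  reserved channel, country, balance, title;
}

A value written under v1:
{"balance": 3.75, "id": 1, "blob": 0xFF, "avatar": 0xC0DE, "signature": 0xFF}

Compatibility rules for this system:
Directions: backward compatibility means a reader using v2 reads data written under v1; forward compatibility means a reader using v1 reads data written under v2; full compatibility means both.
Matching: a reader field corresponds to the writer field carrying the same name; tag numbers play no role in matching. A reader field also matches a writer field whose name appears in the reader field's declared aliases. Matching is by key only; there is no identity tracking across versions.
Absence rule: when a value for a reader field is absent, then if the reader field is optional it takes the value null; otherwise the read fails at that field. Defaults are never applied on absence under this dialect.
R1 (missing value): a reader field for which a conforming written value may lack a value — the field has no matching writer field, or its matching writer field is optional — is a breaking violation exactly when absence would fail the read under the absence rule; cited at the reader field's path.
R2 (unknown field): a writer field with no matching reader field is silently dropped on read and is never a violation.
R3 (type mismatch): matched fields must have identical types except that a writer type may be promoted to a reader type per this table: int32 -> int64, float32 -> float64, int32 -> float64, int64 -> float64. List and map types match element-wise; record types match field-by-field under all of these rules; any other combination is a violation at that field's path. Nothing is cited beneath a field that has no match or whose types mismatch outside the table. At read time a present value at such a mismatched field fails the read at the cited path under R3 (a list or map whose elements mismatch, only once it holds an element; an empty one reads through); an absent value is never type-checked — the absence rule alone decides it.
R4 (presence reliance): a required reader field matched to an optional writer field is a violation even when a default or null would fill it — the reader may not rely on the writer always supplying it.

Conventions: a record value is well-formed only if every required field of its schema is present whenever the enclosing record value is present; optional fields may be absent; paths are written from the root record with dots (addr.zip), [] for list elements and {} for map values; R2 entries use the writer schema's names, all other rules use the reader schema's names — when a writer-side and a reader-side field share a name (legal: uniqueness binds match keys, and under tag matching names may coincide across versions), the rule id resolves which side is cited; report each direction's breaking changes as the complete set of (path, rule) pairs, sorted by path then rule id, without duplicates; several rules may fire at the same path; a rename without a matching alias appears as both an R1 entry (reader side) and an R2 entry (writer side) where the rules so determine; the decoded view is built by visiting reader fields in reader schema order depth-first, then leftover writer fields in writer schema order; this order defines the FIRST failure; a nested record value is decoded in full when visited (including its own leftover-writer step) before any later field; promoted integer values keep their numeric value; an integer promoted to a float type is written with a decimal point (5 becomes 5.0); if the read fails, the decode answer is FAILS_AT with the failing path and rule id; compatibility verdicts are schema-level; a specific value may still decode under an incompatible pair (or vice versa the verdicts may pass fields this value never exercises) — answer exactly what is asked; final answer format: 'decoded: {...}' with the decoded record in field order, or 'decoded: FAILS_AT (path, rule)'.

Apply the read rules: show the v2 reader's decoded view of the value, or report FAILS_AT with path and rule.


decoded: FAILS_AT (avatar, R3)

arrows below run writer -> reader for Shipment
migrating the Shipment value to v2:
  city := null (not supplied -> null)
  id := 1
  blob := 0xFF
  read fails at avatar under R3
  => FAILS_AT (avatar, R3)
remaining Shipment differences; none change what is asked:
  removed field balance from record Shipment (its key "balance" joins the reserved list) -> schema-level compatibility only; this Shipment value's decode is unchanged
  field id in record Shipment: required changed to optional -> schema-level compatibility only; this Shipment value's decode is unchanged
  field signature in record Shipment: type bytes changed to float32 -> schema-level compatibility only; this Shipment value's decode is unchanged


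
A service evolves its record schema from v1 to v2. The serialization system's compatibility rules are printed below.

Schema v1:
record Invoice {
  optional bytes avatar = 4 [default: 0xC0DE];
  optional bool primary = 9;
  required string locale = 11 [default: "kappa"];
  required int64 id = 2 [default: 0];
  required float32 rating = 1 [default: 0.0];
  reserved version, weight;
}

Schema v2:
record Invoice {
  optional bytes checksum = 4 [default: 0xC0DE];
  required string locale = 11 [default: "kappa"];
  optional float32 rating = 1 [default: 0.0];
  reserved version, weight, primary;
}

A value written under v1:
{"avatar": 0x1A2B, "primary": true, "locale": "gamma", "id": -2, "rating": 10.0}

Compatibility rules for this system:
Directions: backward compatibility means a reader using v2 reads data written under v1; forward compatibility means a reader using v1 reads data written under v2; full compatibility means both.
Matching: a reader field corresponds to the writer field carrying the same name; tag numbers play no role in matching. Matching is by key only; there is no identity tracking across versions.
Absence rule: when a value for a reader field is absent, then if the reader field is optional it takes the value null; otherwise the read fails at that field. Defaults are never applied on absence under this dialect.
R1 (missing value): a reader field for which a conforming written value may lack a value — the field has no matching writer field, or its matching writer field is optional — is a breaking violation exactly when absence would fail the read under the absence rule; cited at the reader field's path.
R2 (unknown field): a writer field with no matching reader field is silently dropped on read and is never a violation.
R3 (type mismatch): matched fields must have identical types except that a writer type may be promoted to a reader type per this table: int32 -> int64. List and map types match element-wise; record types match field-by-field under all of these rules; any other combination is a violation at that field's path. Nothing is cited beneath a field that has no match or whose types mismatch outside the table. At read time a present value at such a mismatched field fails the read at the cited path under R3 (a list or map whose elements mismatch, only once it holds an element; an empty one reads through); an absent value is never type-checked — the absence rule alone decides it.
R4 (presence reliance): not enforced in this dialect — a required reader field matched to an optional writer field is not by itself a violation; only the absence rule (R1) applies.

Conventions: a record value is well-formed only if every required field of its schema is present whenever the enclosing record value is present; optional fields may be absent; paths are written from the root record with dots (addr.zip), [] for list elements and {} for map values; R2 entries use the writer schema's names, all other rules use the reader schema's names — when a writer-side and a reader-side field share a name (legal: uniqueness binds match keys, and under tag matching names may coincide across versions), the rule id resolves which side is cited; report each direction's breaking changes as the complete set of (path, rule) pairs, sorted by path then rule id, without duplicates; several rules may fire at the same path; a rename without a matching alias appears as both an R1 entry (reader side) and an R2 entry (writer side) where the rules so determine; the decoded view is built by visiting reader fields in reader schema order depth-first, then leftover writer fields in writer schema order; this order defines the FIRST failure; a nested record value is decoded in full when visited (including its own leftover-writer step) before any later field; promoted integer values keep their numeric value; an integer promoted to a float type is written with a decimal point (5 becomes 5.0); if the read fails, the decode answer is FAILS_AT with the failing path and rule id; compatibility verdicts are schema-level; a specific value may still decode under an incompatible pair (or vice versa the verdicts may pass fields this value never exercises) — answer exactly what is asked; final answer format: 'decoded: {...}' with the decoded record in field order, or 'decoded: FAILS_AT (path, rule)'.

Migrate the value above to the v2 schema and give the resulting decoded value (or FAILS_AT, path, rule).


in Invoice below, arrows point writer -> reader
decode (reader v2):
  checksum := null (missing; optional => null)
  locale := "gamma"
  rating := 10.0
  writer avatar: no reader field; dropped
  writer primary: no reader field; dropped
  writer id: no reader field; dropped
  => decoded: {"checksum": null, "locale": "gamma", "rating": 10.0}
checking off the Invoice differences that do not matter here:
  field rating in record Invoice: required changed to optional -> a verdict-level change on Invoice — the shown value reads the same

decoded: {"checksum": null, "locale": "gamma", "rating": 10.0}


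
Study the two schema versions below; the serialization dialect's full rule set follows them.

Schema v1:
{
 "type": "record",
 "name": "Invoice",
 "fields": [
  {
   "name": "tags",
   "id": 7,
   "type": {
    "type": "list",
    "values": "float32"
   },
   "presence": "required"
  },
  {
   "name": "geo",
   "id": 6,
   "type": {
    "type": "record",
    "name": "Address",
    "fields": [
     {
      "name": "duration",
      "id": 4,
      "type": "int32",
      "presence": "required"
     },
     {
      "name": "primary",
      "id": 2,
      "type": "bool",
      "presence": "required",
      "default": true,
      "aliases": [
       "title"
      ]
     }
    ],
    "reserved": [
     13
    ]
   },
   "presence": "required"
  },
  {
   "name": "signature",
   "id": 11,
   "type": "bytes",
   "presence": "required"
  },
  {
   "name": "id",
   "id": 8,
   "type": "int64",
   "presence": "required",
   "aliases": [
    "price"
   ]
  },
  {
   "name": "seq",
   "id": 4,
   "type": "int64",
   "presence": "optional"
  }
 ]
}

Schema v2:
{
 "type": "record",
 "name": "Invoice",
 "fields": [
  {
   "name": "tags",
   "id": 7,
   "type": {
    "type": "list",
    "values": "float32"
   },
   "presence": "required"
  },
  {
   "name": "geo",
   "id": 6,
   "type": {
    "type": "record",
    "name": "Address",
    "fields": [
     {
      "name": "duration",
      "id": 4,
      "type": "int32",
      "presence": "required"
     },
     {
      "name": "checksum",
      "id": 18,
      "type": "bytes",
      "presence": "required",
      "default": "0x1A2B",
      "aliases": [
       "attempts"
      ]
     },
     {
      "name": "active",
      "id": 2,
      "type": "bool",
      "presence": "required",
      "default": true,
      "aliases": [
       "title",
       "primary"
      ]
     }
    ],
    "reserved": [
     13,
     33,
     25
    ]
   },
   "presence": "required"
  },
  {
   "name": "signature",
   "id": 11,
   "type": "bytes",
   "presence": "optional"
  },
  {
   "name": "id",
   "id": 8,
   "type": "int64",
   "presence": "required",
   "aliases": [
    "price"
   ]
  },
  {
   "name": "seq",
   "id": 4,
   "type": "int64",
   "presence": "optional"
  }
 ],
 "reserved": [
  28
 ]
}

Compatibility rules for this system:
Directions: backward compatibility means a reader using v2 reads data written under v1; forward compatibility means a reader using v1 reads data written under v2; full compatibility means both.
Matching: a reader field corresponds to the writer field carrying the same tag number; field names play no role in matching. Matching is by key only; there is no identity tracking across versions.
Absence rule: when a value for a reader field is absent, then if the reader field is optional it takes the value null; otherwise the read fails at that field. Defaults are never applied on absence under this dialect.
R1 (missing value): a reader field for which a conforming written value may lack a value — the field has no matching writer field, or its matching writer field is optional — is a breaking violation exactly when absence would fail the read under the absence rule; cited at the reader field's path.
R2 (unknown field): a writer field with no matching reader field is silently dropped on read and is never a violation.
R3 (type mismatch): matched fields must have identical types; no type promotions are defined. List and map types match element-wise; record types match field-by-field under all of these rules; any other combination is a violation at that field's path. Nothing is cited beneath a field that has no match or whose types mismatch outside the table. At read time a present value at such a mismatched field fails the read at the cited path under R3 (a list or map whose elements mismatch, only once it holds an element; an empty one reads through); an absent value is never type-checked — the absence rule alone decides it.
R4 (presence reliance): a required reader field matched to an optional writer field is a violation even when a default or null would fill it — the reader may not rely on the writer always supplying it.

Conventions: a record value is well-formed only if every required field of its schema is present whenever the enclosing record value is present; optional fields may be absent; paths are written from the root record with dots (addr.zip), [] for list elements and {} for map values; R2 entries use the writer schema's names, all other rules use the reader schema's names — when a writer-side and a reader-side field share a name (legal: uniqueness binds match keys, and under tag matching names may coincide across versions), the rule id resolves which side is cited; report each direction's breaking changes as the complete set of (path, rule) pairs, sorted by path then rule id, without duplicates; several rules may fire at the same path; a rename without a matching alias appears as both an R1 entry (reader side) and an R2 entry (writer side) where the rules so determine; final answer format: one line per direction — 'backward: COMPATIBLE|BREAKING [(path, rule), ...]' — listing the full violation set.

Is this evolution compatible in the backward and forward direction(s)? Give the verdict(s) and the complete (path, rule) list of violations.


backward: BREAKING [(geo.checksum, R1)]; forward: BREAKING [(signature, R1), (signature, R4)]

each type pair in Invoice: writer, then reader
backward for Invoice (reader v2, writer v1):
  list<float32> -> list<float32>, writer required: tags aligns to tags
  Address -> Address, writer required: geo aligns to geo
  bytes -> bytes, writer required: signature aligns to signature
  int64 -> int64, writer required: id aligns to id
  int64 -> int64, writer optional: seq aligns to seq
  int32 -> int32, writer required: geo.duration aligns to geo.duration
  geo.checksum has no writer counterpart
  bool -> bool, writer required: geo.active aligns to geo.primary
  breaking: (geo.checksum, R1)
  backward on Invoice therefore BREAKING (1)
forward for Invoice (reader v1, writer v2):
  list<float32> -> list<float32>, writer required: tags aligns to tags
  Address -> Address, writer required: geo aligns to geo
  bytes -> bytes, writer optional: signature aligns to signature
  int64 -> int64, writer required: id aligns to id
  int64 -> int64, writer optional: seq aligns to seq
  int32 -> int32, writer required: geo.duration aligns to geo.duration
  bool -> bool, writer required: geo.primary aligns to geo.active
  geo.checksum (writer side), unknown to reader
  breaking: (signature, R1)
  breaking: (signature, R4)
  forward on Invoice therefore BREAKING (2)
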